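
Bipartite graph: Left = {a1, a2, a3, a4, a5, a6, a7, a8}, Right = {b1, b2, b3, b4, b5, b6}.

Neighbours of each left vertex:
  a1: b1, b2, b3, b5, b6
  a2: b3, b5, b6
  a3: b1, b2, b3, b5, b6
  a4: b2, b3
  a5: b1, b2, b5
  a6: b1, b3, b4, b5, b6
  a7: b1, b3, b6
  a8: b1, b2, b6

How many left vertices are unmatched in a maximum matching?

2

A valid assignment of size 6: a1-b1, a2-b3, a3-b6, a4-b2, a5-b5, a6-b4.
The set {a1, a2, a3, a4, a5, a7, a8} has only 5 neighbours ({b1, b2, b3, b5, b6}), so by Hall's theorem at most 6 of the 8 left vertices can be matched.
That matches 6 of the 8, leaving 2 unmatched; no matching can do better.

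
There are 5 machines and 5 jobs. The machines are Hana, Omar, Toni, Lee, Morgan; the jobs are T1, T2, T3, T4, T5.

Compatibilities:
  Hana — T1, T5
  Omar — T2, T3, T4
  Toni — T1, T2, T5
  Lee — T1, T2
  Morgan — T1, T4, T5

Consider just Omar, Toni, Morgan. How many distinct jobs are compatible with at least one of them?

The union of neighbours of {Omar, Toni, Morgan} is {T1, T2, T3, T4, T5}, which has 5 elements.
Since |N(S)| = 5 ≥ |S| = 3, Hall's condition holds for this subset.

5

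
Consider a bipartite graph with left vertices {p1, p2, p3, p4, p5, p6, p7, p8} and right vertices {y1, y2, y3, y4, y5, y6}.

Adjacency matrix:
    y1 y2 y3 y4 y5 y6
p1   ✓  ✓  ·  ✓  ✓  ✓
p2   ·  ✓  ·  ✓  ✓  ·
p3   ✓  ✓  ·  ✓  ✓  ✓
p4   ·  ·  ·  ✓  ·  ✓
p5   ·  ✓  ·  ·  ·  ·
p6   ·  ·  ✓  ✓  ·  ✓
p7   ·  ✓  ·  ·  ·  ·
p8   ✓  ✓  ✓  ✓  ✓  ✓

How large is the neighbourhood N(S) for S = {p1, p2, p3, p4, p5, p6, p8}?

The union of neighbours of {p1, p2, p3, p4, p5, p6, p8} is {y1, y2, y3, y4, y5, y6}, which has 6 elements.
Since |N(S)| = 6 < |S| = 7, Hall's condition fails for this subset.

6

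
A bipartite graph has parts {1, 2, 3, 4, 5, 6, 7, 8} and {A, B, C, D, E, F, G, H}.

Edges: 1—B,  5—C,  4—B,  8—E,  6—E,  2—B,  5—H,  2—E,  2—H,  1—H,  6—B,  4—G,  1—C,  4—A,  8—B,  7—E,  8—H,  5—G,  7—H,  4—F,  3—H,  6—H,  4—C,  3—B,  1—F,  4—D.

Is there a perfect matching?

The set {2, 3, 6, 7, 8} has only 3 neighbours ({B, E, H}), so by Hall's theorem at most 6 of the 8 left vertices can be matched.
Hence no matching covers every left vertex.

No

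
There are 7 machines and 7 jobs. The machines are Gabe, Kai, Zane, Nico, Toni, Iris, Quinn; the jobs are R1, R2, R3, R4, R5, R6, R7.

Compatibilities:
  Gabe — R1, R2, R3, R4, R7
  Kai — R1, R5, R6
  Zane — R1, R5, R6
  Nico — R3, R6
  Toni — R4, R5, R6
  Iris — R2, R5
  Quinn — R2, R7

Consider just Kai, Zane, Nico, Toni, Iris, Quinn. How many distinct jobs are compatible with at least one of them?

The union of neighbours of {Kai, Zane, Nico, Toni, Iris, Quinn} is {R1, R2, R3, R4, R5, R6, R7}, which has 7 elements.
Since |N(S)| = 7 ≥ |S| = 6, Hall's condition holds for this subset.

7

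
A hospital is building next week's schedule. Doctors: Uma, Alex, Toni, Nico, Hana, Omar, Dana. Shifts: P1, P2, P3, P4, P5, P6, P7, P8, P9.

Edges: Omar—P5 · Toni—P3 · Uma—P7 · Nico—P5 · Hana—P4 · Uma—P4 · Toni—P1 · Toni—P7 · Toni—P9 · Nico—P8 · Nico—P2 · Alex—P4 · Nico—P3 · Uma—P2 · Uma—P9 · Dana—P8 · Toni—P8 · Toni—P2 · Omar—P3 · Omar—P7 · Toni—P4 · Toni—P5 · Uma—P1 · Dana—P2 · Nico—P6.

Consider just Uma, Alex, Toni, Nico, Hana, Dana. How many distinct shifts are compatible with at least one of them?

9

The union of neighbours of {Uma, Alex, Toni, Nico, Hana, Dana} is {P1, P2, P3, P4, P5, P6, P7, P8, P9}, which has 9 elements.
Since |N(S)| = 9 ≥ |S| = 6, Hall's condition holds for this subset.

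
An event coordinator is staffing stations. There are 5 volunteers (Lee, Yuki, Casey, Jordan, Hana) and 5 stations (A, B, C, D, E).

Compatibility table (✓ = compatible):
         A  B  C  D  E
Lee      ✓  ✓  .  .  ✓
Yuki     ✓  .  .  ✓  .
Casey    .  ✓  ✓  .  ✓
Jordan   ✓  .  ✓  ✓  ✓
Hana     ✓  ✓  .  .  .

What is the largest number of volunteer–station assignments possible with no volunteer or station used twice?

5

One maximum matching: Lee→E, Yuki→A, Casey→C, Jordan→D, Hana→B.
All 5 volunteers are matched, so no larger matching exists.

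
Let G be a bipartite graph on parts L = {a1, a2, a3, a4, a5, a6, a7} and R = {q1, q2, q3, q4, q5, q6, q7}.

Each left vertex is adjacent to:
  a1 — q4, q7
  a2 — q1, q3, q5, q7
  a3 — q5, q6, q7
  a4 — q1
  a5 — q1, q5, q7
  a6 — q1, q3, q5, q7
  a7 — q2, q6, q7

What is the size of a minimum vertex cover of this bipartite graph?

{a1, a2, a3, a4, a5, a6, a7} is a vertex cover of size 7: every edge has an endpoint in this set.
No smaller cover exists because a1–q4, a2–q3, a3–q6, a4–q1, a5–q7, a6–q5, a7–q2 is a matching of size 7, and a cover must include an endpoint of each of these disjoint edges (König's theorem).

7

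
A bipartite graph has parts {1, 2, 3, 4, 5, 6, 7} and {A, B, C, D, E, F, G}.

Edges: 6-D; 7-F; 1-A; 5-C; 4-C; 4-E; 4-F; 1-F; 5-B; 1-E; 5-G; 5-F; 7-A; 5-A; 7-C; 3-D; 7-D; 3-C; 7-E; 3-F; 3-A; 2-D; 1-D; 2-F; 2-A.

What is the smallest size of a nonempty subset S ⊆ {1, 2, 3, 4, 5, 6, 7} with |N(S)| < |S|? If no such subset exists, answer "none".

Take S = {1, 2, 3, 4, 6, 7}. Its neighbourhood is {A, C, D, E, F}, so |N(S)| = 5 < |S| = 6.
Every subset of size less than 6 has at least as many neighbours as members, so 6 is the minimum.

6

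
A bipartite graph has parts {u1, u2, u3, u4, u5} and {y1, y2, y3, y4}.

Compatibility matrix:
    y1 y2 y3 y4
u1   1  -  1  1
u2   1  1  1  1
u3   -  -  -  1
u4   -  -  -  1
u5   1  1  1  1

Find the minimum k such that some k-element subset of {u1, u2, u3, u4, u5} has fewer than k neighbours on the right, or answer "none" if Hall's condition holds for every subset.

2

Take S = {u3, u4}. Its neighbourhood is {y4}, so |N(S)| = 1 < |S| = 2.
No single vertex violates Hall's condition since each has at least one neighbour, so 2 is the minimum.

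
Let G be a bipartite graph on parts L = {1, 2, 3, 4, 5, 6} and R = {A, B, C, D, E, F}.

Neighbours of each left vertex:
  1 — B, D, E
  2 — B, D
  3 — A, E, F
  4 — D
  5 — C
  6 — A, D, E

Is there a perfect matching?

Yes

A valid assignment of size 6: 1–E, 2–B, 3–F, 4–D, 5–C, 6–A.
Every left vertex is matched, so this is a perfect matching.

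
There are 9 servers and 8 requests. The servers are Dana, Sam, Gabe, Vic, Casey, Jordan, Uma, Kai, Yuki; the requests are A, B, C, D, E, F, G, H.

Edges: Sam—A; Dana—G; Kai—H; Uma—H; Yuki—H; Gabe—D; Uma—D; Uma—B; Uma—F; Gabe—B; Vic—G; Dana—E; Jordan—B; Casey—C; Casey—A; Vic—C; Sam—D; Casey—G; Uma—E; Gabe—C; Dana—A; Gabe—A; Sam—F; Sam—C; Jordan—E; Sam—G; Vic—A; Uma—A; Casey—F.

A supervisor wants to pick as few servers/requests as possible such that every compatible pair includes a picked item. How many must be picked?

8

A maximum matching has 8 edges (e.g. Dana–E, Sam–G, Gabe–D, Vic–C, Casey–F, Jordan–B, Uma–A, Kai–H).
By König's theorem the minimum vertex cover has the same size. One such cover is {Dana, Sam, Gabe, Vic, Casey, Jordan, Uma, H}.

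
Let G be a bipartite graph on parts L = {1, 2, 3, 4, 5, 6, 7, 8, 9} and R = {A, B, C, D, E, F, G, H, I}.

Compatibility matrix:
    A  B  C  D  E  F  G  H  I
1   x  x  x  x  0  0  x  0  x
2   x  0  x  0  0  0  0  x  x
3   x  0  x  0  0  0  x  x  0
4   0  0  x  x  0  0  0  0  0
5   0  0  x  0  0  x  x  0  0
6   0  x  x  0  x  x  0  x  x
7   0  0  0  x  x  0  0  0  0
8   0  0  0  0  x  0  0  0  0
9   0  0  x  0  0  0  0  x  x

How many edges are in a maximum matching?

9

For example, pair 1–A, 2–I, 3–G, 4–C, 5–F, 6–B, 7–D, 8–E, 9–H.
This saturates every left vertex, so 9 is the maximum.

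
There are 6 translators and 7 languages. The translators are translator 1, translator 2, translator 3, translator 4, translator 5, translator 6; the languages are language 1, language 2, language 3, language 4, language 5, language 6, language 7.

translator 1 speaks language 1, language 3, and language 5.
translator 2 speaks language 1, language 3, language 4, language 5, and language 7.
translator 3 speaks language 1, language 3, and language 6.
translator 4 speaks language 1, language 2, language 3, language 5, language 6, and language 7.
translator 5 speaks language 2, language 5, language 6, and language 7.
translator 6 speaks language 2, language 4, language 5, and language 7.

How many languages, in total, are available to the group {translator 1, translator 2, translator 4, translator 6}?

7

The union of neighbours of {translator 1, translator 2, translator 4, translator 6} is {language 1, language 2, language 3, language 4, language 5, language 6, language 7}, which has 7 elements.
Since |N(S)| = 7 ≥ |S| = 4, Hall's condition holds for this subset.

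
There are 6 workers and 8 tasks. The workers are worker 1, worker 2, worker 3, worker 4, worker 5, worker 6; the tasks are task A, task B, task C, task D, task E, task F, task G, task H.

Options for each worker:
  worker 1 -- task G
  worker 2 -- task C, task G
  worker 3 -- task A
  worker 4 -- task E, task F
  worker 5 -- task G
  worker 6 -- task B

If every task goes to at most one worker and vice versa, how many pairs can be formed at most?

5

For example, pair worker 1→task G, worker 2→task C, worker 3→task A, worker 4→task E, worker 6→task B.
The set {worker 1, worker 5} has only 1 neighbour ({task G}), so by Hall's theorem at most 5 of the 6 workers can be matched.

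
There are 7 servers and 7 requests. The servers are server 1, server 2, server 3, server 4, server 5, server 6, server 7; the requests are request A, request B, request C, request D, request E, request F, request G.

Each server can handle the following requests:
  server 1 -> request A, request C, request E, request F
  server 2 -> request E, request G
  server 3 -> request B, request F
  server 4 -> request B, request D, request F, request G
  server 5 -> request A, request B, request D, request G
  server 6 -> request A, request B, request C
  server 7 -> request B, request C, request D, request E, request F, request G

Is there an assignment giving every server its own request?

Yes

A valid assignment of size 7: server 1→request F, server 2→request G, server 3→request B, server 4→request D, server 5→request A, server 6→request C, server 7→request E.
All 7 servers are covered.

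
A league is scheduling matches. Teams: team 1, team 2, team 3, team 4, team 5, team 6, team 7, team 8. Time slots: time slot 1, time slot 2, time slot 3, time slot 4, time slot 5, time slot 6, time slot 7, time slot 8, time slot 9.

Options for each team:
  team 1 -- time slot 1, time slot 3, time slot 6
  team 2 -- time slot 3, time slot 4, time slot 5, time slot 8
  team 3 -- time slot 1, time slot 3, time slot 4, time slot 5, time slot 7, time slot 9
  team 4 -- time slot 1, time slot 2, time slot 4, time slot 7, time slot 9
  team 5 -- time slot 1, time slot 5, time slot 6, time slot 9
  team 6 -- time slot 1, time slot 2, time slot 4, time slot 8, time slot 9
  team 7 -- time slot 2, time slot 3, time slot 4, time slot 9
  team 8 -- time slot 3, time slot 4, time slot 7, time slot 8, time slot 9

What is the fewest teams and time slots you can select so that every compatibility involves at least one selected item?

The 8 edges team 1–time slot 6, team 2–time slot 3, team 3–time slot 5, team 4–time slot 7, team 5–time slot 9, team 6–time slot 4, team 7–time slot 2, team 8–time slot 8 form a matching, so any vertex cover needs at least 8 vertices (one per matched edge).
Conversely {team 1, team 2, team 3, team 4, team 5, team 6, team 7, team 8} meets every edge and has exactly 8 vertices, so 8 is optimal.

8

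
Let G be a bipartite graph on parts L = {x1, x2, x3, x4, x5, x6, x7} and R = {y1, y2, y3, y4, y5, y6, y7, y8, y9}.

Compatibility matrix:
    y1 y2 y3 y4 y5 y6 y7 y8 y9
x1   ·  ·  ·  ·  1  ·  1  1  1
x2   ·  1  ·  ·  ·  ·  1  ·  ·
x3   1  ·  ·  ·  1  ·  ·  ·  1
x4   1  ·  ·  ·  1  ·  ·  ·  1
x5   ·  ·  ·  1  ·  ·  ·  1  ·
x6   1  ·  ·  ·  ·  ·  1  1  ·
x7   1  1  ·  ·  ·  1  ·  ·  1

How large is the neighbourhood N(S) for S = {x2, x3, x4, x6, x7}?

The union of neighbours of {x2, x3, x4, x6, x7} is {y1, y2, y5, y6, y7, y8, y9}, which has 7 elements.
Since |N(S)| = 7 ≥ |S| = 5, Hall's condition holds for this subset.

7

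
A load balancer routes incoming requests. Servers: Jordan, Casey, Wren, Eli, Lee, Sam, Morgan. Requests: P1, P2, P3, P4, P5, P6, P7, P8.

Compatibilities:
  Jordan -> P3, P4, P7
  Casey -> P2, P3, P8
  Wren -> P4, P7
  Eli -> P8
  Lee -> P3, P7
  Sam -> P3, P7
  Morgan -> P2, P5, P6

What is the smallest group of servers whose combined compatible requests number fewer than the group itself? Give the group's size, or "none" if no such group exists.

Take S = {Jordan, Wren, Lee, Sam}. Its neighbourhood is {P3, P4, P7}, so |N(S)| = 3 < |S| = 4.
Every subset of size less than 4 has at least as many neighbours as members, so 4 is the minimum.

4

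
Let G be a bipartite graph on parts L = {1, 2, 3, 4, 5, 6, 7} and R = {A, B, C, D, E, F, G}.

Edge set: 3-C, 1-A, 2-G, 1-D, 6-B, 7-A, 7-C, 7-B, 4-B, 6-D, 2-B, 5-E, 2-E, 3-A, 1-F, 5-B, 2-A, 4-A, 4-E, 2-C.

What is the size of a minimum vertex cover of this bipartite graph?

7

The 7 edges 1–F, 2–G, 3–C, 4–A, 5–E, 6–D, 7–B form a matching, so any vertex cover needs at least 7 vertices (one per matched edge).
Conversely {1, 2, 3, 4, 5, 6, 7} meets every edge and has exactly 7 vertices, so 7 is optimal.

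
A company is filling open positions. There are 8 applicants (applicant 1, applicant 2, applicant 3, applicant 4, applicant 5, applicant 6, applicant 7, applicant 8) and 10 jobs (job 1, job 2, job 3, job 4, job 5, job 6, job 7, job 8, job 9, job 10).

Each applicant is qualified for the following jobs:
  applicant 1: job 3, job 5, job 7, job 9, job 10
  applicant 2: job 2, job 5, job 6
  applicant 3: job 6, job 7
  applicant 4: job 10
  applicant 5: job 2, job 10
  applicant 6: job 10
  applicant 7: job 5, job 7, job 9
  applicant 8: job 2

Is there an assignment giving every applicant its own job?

The set {applicant 4, applicant 5, applicant 6, applicant 8} has only 2 neighbours ({job 10, job 2}), so by Hall's theorem at most 6 of the 8 applicants can be matched.
Hence no matching covers every applicant.

No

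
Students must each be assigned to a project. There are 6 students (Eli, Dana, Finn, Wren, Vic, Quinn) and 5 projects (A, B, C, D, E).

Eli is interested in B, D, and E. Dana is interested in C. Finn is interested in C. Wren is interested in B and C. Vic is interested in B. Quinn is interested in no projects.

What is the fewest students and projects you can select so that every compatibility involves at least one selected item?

The 3 edges Eli–E, Dana–C, Wren–B form a matching, so any vertex cover needs at least 3 vertices (one per matched edge).
Conversely {Eli, B, C} meets every edge and has exactly 3 vertices, so 3 is optimal.

3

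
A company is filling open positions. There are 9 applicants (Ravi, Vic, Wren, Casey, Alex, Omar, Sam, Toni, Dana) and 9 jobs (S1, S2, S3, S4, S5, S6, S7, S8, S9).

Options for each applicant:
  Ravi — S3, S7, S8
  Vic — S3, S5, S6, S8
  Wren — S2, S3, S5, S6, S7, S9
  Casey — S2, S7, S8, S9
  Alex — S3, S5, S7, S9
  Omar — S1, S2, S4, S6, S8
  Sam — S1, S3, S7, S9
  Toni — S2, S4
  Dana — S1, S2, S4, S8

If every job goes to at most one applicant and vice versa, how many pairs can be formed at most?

One maximum matching: Ravi-S3, Vic-S8, Wren-S9, Casey-S7, Alex-S5, Omar-S6, Sam-S1, Toni-S4, Dana-S2.
This saturates every applicant, so 9 is the maximum.

9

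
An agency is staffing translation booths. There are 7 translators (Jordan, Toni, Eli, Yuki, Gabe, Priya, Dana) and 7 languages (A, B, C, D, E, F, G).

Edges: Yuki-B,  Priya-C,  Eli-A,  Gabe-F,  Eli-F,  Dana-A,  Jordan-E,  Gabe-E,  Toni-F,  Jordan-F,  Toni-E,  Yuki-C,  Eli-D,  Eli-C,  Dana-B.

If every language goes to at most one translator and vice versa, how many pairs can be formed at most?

A valid assignment of size 6: Jordan–F, Toni–E, Eli–D, Yuki–B, Priya–C, Dana–A.
The set {Jordan, Toni, Gabe} has only 2 neighbours ({E, F}), so by Hall's theorem at most 6 of the 7 translators can be matched.

6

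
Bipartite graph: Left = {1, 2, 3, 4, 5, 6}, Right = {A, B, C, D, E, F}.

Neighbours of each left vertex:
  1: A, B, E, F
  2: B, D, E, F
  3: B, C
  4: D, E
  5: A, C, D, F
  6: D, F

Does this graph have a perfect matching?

Yes

A valid assignment of size 6: 1→A, 2→E, 3→B, 4→D, 5→C, 6→F.
Every left vertex is matched, so this is a perfect matching.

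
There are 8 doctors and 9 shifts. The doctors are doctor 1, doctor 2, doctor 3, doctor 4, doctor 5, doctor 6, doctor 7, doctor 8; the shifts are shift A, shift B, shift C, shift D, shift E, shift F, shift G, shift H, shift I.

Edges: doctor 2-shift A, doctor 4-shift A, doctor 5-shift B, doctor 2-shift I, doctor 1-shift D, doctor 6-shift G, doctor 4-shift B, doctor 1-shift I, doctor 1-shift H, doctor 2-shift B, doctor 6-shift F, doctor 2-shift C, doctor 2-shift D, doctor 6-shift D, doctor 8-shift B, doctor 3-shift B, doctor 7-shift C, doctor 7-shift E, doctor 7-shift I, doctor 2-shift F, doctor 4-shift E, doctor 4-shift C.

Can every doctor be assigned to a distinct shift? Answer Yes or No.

The set {doctor 3, doctor 5, doctor 8} has only 1 neighbour ({shift B}), so by Hall's theorem at most 6 of the 8 doctors can be matched.
Hence no matching covers every doctor.

No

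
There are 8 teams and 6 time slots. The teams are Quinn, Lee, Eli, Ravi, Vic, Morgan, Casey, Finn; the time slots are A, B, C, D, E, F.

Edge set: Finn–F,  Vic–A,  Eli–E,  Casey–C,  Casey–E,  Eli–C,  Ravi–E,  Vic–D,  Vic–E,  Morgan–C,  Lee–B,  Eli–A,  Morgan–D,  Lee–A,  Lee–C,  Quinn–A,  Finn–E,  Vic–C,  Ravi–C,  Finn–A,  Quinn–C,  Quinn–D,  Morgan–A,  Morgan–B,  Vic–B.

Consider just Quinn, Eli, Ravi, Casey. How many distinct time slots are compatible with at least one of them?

The union of neighbours of {Quinn, Eli, Ravi, Casey} is {A, C, D, E}, which has 4 elements.
Since |N(S)| = 4 ≥ |S| = 4, Hall's condition holds for this subset.

4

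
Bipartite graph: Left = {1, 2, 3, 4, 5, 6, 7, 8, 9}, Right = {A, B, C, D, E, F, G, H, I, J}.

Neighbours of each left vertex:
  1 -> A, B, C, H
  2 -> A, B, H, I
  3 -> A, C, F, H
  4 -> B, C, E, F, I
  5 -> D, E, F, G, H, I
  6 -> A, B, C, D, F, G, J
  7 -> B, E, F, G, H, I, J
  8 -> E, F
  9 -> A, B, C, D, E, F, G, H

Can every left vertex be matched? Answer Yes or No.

One maximum matching: 1→B, 2→H, 3→C, 4→I, 5→E, 6→A, 7→J, 8→F, 9→G.
All 9 left vertices are covered.

Yes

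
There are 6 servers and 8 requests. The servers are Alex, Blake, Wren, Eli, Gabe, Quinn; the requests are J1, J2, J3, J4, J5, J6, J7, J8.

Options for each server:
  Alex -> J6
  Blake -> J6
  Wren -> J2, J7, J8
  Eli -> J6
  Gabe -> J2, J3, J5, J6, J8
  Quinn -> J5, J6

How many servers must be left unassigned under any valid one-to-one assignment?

One maximum matching: Alex–J6, Wren–J7, Gabe–J2, Quinn–J5.
The set {Alex, Blake, Eli} has only 1 neighbour ({J6}), so by Hall's theorem at most 4 of the 6 servers can be matched.
That matches 4 of the 6, leaving 2 unmatched; no matching can do better.

2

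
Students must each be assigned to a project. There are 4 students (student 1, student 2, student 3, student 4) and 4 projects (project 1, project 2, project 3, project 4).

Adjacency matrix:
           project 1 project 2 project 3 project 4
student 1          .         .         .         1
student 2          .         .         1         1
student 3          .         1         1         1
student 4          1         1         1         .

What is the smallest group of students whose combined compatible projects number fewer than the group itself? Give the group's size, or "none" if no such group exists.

A matching saturating every student exists, for instance student 1→project 4, student 2→project 3, student 3→project 2, student 4→project 1.
By Hall's marriage theorem, this means |N(S)| ≥ |S| for every subset S, so no violating subset exists.

none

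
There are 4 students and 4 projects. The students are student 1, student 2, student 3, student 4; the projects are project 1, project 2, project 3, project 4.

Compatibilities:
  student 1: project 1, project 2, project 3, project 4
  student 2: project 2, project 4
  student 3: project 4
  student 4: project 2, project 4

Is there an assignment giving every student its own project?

No

The set {student 2, student 3, student 4} has only 2 neighbours ({project 2, project 4}), so by Hall's theorem at most 3 of the 4 students can be matched.
Hence no matching covers every student.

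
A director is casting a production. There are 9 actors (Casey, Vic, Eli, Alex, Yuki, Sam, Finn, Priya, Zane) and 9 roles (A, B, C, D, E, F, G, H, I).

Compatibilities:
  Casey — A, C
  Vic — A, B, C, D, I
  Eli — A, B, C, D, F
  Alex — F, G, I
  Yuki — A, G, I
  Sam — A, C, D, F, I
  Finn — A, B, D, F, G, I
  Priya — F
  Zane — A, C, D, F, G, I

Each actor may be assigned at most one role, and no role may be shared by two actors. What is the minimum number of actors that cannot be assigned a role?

A valid assignment of size 7: Casey-C, Vic-D, Eli-B, Alex-F, Yuki-I, Sam-A, Finn-G.
The set {Casey, Vic, Eli, Alex, Yuki, Sam, Finn, Priya, Zane} has only 7 neighbours ({A, B, C, D, F, G, I}), so by Hall's theorem at most 7 of the 9 actors can be matched.
That matches 7 of the 9, leaving 2 unmatched; no matching can do better.

2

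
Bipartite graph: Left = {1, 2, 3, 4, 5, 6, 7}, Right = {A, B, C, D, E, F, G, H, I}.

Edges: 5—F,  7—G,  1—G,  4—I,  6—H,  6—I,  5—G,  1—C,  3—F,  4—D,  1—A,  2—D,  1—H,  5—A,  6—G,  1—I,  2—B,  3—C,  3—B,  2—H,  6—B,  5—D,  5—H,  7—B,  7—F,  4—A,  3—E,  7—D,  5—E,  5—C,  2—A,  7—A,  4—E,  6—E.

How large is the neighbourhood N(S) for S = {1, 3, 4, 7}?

9

The union of neighbours of {1, 3, 4, 7} is {A, B, C, D, E, F, G, H, I}, which has 9 elements.
Since |N(S)| = 9 ≥ |S| = 4, Hall's condition holds for this subset.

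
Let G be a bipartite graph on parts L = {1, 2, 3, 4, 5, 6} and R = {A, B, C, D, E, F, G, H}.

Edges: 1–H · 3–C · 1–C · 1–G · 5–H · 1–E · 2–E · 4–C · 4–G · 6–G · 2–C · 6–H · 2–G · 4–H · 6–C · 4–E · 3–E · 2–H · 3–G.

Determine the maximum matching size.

A valid assignment of size 4: 1→H, 2→G, 3→C, 4→E.
The set {1, 2, 3, 4, 5, 6} has only 4 neighbours ({C, E, G, H}), so by Hall's theorem at most 4 of the 6 left vertices can be matched.

4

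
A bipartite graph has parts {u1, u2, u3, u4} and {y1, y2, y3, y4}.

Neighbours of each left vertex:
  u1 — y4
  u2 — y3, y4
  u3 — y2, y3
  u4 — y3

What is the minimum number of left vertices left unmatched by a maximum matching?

1

For example, pair u1-y4, u2-y3, u3-y2.
The set {u1, u2, u4} has only 2 neighbours ({y3, y4}), so by Hall's theorem at most 3 of the 4 left vertices can be matched.
That matches 3 of the 4, leaving 1 unmatched; no matching can do better.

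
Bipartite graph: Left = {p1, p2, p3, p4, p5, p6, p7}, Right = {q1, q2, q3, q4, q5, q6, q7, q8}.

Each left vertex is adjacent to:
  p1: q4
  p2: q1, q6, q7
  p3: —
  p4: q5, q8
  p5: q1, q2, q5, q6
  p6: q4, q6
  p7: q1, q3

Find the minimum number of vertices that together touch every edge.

6

A maximum matching has 6 edges (e.g. p1–q4, p2–q7, p4–q8, p5–q2, p6–q6, p7–q3).
By König's theorem the minimum vertex cover has the same size. One such cover is {p1, p2, p4, p5, p6, p7}.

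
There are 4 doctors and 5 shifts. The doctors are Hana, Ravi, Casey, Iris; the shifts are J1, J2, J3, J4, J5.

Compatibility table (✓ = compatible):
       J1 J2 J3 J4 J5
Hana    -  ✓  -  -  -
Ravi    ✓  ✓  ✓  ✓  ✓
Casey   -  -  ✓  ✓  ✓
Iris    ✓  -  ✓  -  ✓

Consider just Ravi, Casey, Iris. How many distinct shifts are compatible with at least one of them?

5

The union of neighbours of {Ravi, Casey, Iris} is {J1, J2, J3, J4, J5}, which has 5 elements.
Since |N(S)| = 5 ≥ |S| = 3, Hall's condition holds for this subset.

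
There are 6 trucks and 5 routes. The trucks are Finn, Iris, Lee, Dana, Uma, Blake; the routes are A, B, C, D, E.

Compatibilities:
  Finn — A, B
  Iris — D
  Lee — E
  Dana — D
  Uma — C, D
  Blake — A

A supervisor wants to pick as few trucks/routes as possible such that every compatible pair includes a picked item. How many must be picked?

5

{Finn, Lee, Uma, Blake, D} is a vertex cover of size 5: every edge has an endpoint in this set.
No smaller cover exists because Finn–B, Iris–D, Lee–E, Uma–C, Blake–A is a matching of size 5, and a cover must include an endpoint of each of these disjoint edges (König's theorem).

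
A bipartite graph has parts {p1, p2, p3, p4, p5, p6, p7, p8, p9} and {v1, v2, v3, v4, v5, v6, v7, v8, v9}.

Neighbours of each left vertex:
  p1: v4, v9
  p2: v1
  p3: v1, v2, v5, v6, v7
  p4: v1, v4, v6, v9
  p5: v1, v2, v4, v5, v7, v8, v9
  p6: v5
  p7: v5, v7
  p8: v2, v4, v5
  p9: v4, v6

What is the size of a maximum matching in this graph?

One maximum matching: p1-v9, p2-v1, p3-v6, p4-v4, p5-v8, p6-v5, p7-v7, p8-v2.
The set {p1, p2, p3, p4, p6, p7, p8, p9} has only 7 neighbours ({v1, v2, v4, v5, v6, v7, v9}), so by Hall's theorem at most 8 of the 9 left vertices can be matched.

8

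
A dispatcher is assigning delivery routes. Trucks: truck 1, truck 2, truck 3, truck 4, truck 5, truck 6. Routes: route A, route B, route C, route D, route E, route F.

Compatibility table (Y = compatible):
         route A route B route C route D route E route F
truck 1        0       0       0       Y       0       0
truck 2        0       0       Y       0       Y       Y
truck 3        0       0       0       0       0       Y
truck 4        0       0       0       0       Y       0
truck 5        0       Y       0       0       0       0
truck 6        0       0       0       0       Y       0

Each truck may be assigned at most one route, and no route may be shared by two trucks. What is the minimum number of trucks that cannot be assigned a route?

1

For example, pair truck 1→route D, truck 2→route C, truck 3→route F, truck 4→route E, truck 5→route B.
The set {truck 4, truck 6} has only 1 neighbour ({route E}), so by Hall's theorem at most 5 of the 6 trucks can be matched.
That matches 5 of the 6, leaving 1 unmatched; no matching can do better.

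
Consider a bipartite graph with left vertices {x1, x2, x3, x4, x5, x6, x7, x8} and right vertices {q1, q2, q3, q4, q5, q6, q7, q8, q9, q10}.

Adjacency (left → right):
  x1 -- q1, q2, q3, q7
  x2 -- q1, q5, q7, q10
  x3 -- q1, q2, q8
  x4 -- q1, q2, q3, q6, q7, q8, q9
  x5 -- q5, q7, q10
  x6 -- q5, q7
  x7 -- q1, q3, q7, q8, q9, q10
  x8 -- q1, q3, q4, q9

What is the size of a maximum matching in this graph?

One maximum matching: x1–q2, x2–q5, x3–q8, x4–q6, x5–q10, x6–q7, x7–q9, x8–q3.
All 8 left vertices are matched, so no larger matching exists.

8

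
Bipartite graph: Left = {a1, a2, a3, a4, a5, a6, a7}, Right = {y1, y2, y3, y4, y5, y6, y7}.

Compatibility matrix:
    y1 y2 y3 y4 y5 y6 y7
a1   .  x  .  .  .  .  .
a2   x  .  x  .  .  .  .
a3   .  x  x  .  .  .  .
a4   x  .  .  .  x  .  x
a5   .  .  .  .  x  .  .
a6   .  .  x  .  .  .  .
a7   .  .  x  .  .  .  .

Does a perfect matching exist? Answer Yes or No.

The set {a1, a3, a6, a7} has only 2 neighbours ({y2, y3}), so by Hall's theorem at most 5 of the 7 left vertices can be matched.
Hence no matching covers every left vertex.

No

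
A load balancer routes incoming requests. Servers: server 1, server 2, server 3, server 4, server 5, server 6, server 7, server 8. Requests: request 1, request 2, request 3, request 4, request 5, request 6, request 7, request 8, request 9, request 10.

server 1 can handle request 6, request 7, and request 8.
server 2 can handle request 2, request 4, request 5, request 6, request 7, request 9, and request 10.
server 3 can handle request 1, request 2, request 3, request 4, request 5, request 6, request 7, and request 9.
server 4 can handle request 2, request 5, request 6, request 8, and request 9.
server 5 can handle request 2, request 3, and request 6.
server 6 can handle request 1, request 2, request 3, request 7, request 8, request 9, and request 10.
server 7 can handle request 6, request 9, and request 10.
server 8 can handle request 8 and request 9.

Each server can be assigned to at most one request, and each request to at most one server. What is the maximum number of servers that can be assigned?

8

For example, pair server 1→request 8, server 2→request 10, server 3→request 4, server 4→request 2, server 5→request 3, server 6→request 7, server 7→request 6, server 8→request 9.
This saturates every server, so 8 is the maximum.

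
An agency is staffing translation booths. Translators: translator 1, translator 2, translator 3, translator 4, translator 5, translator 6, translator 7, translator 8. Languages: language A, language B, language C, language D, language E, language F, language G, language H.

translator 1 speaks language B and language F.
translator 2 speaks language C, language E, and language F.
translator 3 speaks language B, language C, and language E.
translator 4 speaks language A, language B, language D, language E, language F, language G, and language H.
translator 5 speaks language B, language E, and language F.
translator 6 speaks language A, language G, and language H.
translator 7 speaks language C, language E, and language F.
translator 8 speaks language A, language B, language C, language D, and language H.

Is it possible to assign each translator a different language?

The set {translator 1, translator 2, translator 3, translator 5, translator 7} has only 4 neighbours ({language B, language C, language E, language F}), so by Hall's theorem at most 7 of the 8 translators can be matched.
Hence no matching covers every translator.

No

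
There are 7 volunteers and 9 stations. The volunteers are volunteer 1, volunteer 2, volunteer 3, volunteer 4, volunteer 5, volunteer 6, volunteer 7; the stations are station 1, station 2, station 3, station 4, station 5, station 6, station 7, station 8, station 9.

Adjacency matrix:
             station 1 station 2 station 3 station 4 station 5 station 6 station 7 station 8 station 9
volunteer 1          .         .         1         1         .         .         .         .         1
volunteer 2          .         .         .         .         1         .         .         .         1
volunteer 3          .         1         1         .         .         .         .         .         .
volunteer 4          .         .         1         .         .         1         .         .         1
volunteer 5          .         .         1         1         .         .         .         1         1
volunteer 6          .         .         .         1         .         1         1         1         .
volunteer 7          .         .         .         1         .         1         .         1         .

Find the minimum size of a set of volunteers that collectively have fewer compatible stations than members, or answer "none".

none

A matching saturating every volunteer exists, for instance volunteer 1→station 3, volunteer 2→station 5, volunteer 3→station 2, volunteer 4→station 9, volunteer 5→station 4, volunteer 6→station 7, volunteer 7→station 8.
By Hall's marriage theorem, this means |N(S)| ≥ |S| for every subset S, so no violating subset exists.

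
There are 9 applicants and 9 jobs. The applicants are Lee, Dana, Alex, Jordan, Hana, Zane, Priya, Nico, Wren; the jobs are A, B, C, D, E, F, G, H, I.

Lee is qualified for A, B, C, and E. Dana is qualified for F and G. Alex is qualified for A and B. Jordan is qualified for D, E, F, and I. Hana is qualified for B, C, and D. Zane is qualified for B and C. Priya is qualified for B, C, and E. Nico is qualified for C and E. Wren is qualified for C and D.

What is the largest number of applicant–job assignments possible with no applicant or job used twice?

For example, pair Lee–E, Dana–G, Alex–A, Jordan–F, Hana–D, Zane–C, Priya–B.
The set {Lee, Alex, Hana, Zane, Priya, Nico, Wren} has only 5 neighbours ({A, B, C, D, E}), so by Hall's theorem at most 7 of the 9 applicants can be matched.

7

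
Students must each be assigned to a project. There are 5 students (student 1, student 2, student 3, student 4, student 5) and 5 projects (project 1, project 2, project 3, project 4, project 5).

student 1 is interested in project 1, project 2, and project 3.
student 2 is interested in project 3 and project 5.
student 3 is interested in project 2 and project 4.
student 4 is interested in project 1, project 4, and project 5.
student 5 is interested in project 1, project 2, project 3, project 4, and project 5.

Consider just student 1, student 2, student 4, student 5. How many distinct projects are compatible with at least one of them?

The union of neighbours of {student 1, student 2, student 4, student 5} is {project 1, project 2, project 3, project 4, project 5}, which has 5 elements.
Since |N(S)| = 5 ≥ |S| = 4, Hall's condition holds for this subset.

5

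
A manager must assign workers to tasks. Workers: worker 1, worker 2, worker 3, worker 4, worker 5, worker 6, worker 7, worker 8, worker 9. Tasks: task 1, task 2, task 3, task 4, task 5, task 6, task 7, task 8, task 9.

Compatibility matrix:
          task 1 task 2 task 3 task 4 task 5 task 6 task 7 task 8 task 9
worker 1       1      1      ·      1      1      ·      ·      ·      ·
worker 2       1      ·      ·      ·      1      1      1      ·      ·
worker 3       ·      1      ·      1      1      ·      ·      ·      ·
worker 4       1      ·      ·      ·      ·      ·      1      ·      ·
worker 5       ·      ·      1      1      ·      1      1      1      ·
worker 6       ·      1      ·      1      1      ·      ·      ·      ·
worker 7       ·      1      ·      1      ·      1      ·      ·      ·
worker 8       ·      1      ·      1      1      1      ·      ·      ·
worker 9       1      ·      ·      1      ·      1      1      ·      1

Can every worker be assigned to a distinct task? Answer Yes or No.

The set {worker 1, worker 2, worker 3, worker 4, worker 6, worker 7, worker 8} has only 6 neighbours ({task 1, task 2, task 4, task 5, task 6, task 7}), so by Hall's theorem at most 8 of the 9 workers can be matched.
Hence no matching covers every worker.

No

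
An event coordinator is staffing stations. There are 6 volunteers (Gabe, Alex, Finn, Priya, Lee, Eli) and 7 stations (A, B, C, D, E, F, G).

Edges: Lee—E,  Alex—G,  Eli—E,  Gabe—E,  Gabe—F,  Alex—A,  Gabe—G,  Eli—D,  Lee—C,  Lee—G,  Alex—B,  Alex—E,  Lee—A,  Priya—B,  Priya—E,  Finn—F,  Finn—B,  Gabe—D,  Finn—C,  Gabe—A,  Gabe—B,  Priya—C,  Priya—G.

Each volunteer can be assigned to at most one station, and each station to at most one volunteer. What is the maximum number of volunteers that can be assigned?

For example, pair Gabe→A, Alex→G, Finn→F, Priya→B, Lee→C, Eli→E.
This saturates every volunteer, so 6 is the maximum.

6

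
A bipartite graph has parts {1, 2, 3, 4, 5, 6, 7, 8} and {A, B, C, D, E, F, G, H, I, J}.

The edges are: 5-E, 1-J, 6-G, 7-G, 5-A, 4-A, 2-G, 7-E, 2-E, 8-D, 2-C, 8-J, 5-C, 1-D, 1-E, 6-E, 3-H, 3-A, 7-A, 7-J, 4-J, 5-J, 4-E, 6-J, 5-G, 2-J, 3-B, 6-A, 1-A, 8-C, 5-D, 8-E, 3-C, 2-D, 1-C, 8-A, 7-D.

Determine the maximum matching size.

7

One maximum matching: 1→D, 2→C, 3→B, 4→E, 5→A, 6→G, 7→J.
The set {1, 2, 4, 5, 6, 7, 8} has only 6 neighbours ({A, C, D, E, G, J}), so by Hall's theorem at most 7 of the 8 left vertices can be matched.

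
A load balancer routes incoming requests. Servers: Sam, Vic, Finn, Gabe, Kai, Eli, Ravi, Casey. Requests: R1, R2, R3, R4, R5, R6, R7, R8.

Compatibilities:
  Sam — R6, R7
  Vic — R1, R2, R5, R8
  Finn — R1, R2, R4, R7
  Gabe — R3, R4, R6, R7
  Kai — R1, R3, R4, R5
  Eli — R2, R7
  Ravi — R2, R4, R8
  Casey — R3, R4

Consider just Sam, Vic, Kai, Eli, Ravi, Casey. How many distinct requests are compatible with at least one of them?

8

The union of neighbours of {Sam, Vic, Kai, Eli, Ravi, Casey} is {R1, R2, R3, R4, R5, R6, R7, R8}, which has 8 elements.
Since |N(S)| = 8 ≥ |S| = 6, Hall's condition holds for this subset.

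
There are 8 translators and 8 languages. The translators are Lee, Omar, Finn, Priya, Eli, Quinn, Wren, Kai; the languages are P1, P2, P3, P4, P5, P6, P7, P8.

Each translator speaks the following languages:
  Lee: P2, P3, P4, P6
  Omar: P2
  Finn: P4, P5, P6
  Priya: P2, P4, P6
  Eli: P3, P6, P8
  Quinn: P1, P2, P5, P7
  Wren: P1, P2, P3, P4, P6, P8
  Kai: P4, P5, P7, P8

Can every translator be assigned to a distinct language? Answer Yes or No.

Yes

One maximum matching: Lee–P3, Omar–P2, Finn–P6, Priya–P4, Eli–P8, Quinn–P5, Wren–P1, Kai–P7.
All 8 translators are covered.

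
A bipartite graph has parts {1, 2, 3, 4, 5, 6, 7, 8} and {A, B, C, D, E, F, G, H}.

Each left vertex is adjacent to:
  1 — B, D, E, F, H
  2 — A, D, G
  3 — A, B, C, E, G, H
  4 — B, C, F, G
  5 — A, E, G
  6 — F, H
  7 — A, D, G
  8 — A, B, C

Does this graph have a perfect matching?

Yes

For example, pair 1→E, 2→A, 3→C, 4→F, 5→G, 6→H, 7→D, 8→B.
All 8 left vertices are covered.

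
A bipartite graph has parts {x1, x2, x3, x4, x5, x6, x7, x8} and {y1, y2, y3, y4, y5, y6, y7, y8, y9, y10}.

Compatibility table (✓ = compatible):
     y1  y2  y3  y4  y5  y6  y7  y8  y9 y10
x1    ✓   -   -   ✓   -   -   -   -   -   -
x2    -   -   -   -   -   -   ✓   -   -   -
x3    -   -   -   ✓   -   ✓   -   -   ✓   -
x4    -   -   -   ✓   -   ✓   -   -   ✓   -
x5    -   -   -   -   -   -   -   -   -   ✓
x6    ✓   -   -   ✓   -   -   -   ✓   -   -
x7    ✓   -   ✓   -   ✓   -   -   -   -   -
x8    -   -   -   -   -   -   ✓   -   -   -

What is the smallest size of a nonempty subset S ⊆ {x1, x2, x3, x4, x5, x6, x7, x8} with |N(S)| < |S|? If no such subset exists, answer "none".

2

Take S = {x2, x8}. Its neighbourhood is {y7}, so |N(S)| = 1 < |S| = 2.
No single vertex violates Hall's condition since each has at least one neighbour, so 2 is the minimum.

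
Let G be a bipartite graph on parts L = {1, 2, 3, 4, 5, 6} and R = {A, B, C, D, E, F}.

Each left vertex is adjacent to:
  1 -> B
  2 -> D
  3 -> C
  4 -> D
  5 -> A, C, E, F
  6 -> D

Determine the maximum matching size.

One maximum matching: 1-B, 2-D, 3-C, 5-E.
The set {2, 4, 6} has only 1 neighbour ({D}), so by Hall's theorem at most 4 of the 6 left vertices can be matched.

4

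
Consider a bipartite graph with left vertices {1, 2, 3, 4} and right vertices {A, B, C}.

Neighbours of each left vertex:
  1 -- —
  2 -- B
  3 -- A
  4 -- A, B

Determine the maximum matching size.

2

One maximum matching: 2→B, 3→A.
The set {1, 2, 3, 4} has only 2 neighbours ({A, B}), so by Hall's theorem at most 2 of the 4 left vertices can be matched.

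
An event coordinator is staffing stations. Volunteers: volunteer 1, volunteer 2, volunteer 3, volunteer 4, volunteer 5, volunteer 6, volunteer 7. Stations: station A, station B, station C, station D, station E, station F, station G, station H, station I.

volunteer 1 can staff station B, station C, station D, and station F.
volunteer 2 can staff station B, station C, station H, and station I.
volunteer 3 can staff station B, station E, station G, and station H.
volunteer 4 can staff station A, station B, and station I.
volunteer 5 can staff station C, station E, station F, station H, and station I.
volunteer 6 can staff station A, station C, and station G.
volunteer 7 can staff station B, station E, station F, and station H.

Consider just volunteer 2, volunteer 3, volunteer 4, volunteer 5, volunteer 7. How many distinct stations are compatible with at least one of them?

The union of neighbours of {volunteer 2, volunteer 3, volunteer 4, volunteer 5, volunteer 7} is {station A, station B, station C, station E, station F, station G, station H, station I}, which has 8 elements.
Since |N(S)| = 8 ≥ |S| = 5, Hall's condition holds for this subset.

8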